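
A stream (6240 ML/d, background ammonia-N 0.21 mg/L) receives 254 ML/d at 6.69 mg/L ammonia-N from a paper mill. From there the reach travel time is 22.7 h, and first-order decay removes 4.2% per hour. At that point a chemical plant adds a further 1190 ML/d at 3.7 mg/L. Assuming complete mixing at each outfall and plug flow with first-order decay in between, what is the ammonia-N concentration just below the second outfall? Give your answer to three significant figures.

Mixed concentration C = ΣQC/ΣQ = (6240·0.2100 + 254.0·6.690) / 6494 = 3010/6494 = 0.4635 mg/L; combined flow 6494 ML/d.
4.2%/h lost → k = −ln(1 − 0.042) = 0.04291 h⁻¹.
Applying C = C₀e^(−kt): 0.4635 × 0.3776 = 0.1750 mg/L.
Second outfall: C = (6494·0.1750 + 1190·3.700)/7684 = 0.7209 mg/L.

0.721 mg/L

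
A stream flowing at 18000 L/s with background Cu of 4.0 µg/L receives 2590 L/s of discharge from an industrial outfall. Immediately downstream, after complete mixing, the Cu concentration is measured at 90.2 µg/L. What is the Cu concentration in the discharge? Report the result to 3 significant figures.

689 µg/L

Mass balance: 18000·4.000 + 2590·Cₑ = 20590·90.20
→ Cₑ = (20590·90.20 − 18000·4.000) / 2590 = 689.3 µg/L.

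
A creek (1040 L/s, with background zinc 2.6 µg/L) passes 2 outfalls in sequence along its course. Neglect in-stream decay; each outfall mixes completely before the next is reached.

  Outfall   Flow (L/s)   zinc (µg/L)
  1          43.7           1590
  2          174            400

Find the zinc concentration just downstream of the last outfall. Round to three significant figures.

Outfall 1: combined Q = 1084 L/s; C = (1040·2.600 + 43.70·1590)/1084 = 66.61 µg/L.
Outfall 2: combined Q = 1258 L/s; C = (1084·66.61 + 174.0·400.0)/1258 = 112.7 µg/L.

113 µg/L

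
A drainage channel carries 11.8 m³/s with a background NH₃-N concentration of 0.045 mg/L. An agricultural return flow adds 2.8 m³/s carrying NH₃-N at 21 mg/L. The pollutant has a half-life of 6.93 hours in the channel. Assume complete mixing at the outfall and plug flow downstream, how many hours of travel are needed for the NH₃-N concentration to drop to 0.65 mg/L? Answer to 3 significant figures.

Mixed concentration C = ΣQC/ΣQ = (11.80·0.04500 + 2.800·21.00) / 14.60 = 59.33/14.60 = 4.064 mg/L.
Half-life 6.93 h → k = ln 2 / 6.93 = 0.1000 h⁻¹ = 2.401 d⁻¹.
4.064·exp(−k·t) = 0.65 → t = ln(4.064/0.65)/k = 65970 s = 18.33 h.

18.3 h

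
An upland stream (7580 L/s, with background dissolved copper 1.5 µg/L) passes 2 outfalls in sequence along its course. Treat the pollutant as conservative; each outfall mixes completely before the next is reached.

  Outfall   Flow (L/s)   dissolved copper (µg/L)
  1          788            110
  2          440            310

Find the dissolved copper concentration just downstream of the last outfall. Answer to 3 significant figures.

Below outfall 1: Q → 8368 L/s, C = (7580·1.500 + 788.0·110.0)/8368 = 11.72 µg/L.
Below outfall 2: Q → 8808 L/s, C = (8368·11.72 + 440.0·310.0)/8808 = 26.62 µg/L.

26.6 µg/L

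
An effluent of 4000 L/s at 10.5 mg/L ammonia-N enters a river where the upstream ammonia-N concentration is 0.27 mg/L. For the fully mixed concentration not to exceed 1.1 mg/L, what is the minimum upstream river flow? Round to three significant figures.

45300 L/s

Set C_mix = 1.1: (Q·0.2700 + 4000·10.50) / (Q + 4000) = 1.1
→ Q = 4000·(10.50 − 1.1)/(1.1 − 0.2700) = 45300 L/s.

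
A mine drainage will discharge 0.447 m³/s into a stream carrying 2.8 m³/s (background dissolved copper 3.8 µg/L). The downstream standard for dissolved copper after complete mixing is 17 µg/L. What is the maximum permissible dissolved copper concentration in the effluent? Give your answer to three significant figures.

At the limit, (Qr·Cr + Qe·Cₑ)/(Qr + Qe) = 17:
Cₑ = (3.247·17 − 2.800·3.800) / 0.4470 = 99.68 µg/L.

99.7 µg/L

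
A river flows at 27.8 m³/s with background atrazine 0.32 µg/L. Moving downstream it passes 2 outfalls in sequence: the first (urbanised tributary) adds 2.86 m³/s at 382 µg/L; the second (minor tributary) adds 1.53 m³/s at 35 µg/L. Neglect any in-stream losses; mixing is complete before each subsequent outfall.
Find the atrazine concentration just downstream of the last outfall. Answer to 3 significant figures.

Below outfall 1: Q → 30.66 m³/s, C = (27.80·0.3200 + 2.860·382.0)/30.66 = 35.92 µg/L.
Below outfall 2: Q → 32.19 m³/s, C = (30.66·35.92 + 1.530·35.00)/32.19 = 35.88 µg/L.

35.9 µg/L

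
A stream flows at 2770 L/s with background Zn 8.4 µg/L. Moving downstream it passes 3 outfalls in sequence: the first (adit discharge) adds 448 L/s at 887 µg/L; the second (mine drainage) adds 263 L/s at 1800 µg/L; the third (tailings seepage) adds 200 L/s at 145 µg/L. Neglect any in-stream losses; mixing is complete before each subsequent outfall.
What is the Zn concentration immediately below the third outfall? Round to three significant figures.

Below outfall 1: Q → 3218 L/s, C = (2770·8.400 + 448.0·887.0)/3218 = 130.7 µg/L.
Below outfall 2: Q → 3481 L/s, C = (3218·130.7 + 263.0·1800)/3481 = 256.8 µg/L.
Below outfall 3: Q → 3681 L/s, C = (3481·256.8 + 200.0·145.0)/3681 = 250.8 µg/L.

251 µg/L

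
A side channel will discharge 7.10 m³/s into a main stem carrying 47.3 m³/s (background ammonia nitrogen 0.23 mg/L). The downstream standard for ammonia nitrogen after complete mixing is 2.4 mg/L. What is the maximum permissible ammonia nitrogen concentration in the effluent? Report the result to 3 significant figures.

At the limit, (Qr·Cr + Qe·Cₑ)/(Qr + Qe) = 2.4:
Cₑ = (54.40·2.4 − 47.30·0.2300) / 7.100 = 16.86 mg/L.

16.9 mg/L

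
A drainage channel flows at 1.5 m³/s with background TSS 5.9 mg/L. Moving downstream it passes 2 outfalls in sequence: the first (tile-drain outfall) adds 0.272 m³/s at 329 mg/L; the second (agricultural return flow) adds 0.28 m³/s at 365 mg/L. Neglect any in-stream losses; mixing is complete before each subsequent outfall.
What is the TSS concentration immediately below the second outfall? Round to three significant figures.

Below outfall 1: Q → 1.772 m³/s, C = (1.500·5.900 + 0.2720·329.0)/1.772 = 55.50 mg/L.
Below outfall 2: Q → 2.052 m³/s, C = (1.772·55.50 + 0.2800·365.0)/2.052 = 97.73 mg/L.

97.7 mg/L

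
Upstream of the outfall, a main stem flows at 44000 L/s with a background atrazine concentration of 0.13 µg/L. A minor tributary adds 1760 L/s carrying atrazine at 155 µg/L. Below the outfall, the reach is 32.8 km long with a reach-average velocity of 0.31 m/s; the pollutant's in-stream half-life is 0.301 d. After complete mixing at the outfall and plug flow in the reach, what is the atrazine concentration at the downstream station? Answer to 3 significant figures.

Mixed concentration C = ΣQC/ΣQ = (44000·0.1300 + 1760·155.0) / 45760 = 278500/45760 = 6.087 µg/L.
Travel time t = 32.8·1000 / 0.31 = 105800 s = 29.39 h.
Half-life 0.301 d → k = ln 2 / 0.301 = 2.303 d⁻¹.
Decay over the reach: 6.087·exp(−kt) = 6.087·0.05960 = 0.3628 µg/L.

0.363 µg/L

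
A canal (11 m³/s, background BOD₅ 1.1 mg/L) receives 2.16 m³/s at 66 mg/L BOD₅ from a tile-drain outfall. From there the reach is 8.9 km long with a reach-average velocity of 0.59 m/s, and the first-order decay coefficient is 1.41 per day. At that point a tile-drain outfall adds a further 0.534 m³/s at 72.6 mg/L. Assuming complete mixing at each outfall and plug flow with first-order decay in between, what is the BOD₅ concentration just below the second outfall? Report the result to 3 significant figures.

11.7 mg/L

Mass balance: C = (11.00·1.100 + 2.160·66.00) / 13.16 = 154.7/13.16 = 11.75 mg/L; combined flow 13.16 m³/s.
Travel time t = 8.9·1000 / 0.59 = 15080 s = 4.190 h.
Decay over the reach: 11.75·exp(−kt) = 11.75·0.7818 = 9.188 mg/L.
Second outfall: C = (13.16·9.188 + 0.5340·72.60)/13.69 = 11.66 mg/L.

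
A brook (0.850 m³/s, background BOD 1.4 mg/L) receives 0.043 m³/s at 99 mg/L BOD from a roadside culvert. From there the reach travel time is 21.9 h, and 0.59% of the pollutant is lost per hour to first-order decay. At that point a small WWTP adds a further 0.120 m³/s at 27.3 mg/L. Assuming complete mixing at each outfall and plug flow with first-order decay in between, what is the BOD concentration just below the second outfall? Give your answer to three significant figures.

After mixing, C = (0.8500·1.400 + 0.04300·99.00) / 0.8930 = 5.447/0.8930 = 6.100 mg/L; combined flow 0.8930 m³/s.
0.59%/h lost → k = −ln(1 − 0.0059) = 0.005917 h⁻¹.
Applying C = C₀e^(−kt): 6.100 × 0.8785 = 5.358 mg/L.
At the second outfall, C = (0.8930·5.358 + 0.1200·27.30) / (0.8930 + 0.1200) = 7.957 mg/L.

7.96 mg/L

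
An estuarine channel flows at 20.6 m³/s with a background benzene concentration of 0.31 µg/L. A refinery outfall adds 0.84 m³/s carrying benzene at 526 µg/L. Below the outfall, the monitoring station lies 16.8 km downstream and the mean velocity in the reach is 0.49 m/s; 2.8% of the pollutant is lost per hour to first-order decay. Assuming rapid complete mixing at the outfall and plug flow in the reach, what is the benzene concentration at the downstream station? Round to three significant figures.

16.0 µg/L

Mixed concentration C = ΣQC/ΣQ = (20.60·0.3100 + 0.8400·526.0) / 21.44 = 448.2/21.44 = 20.91 µg/L.
Travel time t = 16.8·1000 / 0.49 = 34290 s = 9.524 h.
2.8%/h lost → k = −ln(1 − 0.028) = 0.02840 h⁻¹.
After decay, C = 20.91 × e^(−kt) = 20.91 × 0.7630 = 15.95 µg/L.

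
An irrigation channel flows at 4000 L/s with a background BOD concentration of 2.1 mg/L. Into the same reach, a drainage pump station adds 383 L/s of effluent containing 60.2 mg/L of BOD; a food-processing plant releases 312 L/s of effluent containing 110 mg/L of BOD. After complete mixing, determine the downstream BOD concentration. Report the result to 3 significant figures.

14.0 mg/L

After mixing, C = (4000·2.100 + 383.0·60.20 + 312.0·110.0) / 4695 = 65780/4695 = 14.01 mg/L.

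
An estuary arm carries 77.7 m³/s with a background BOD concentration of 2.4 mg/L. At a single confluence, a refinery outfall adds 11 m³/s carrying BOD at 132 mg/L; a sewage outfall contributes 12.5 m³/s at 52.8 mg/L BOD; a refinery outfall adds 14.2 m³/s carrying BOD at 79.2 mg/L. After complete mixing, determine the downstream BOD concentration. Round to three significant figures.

29.7 mg/L

Flow-weighted average: C = (77.70·2.400 + 11.00·132.0 + 12.50·52.80 + 14.20·79.20) / 115.4 = 3423/115.4 = 29.66 mg/L.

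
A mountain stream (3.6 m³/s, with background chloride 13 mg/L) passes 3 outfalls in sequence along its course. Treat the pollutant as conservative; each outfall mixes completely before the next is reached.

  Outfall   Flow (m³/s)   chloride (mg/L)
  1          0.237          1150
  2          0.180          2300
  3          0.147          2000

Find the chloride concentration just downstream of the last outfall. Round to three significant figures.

Outfall 1: combined Q = 3.837 m³/s; C = (3.600·13.00 + 0.2370·1150)/3.837 = 83.23 mg/L.
Outfall 2: combined Q = 4.017 m³/s; C = (3.837·83.23 + 0.1800·2300)/4.017 = 182.6 mg/L.
Outfall 3: combined Q = 4.164 m³/s; C = (4.017·182.6 + 0.1470·2000)/4.164 = 246.7 mg/L.

247 mg/L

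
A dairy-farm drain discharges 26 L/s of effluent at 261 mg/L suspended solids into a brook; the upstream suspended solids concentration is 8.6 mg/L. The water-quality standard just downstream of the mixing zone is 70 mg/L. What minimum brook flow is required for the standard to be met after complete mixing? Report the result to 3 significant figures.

Set C_mix = 70: (Q·8.600 + 26.00·261.0) / (Q + 26.00) = 70
→ Q = 26.00·(261.0 − 70)/(70 − 8.600) = 80.88 L/s.

80.9 L/s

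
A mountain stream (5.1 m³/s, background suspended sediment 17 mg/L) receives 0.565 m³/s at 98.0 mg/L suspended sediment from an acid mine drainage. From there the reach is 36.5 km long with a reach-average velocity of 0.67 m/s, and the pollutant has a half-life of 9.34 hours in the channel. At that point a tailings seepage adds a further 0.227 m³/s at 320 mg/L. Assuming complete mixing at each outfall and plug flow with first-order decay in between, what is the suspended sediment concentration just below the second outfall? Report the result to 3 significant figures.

Flow-weighted average: C = (5.100·17.00 + 0.5650·98.00) / 5.665 = 142.1/5.665 = 25.08 mg/L; combined flow 5.665 m³/s.
Travel time t = 36.5·1000 / 0.67 = 54480 s = 15.13 h.
Half-life 9.34 h → k = ln 2 / 9.34 = 0.07421 h⁻¹ = 1.781 d⁻¹.
Decay over the reach: 25.08·exp(−kt) = 25.08·0.3253 = 8.158 mg/L.
Second outfall: C = (5.665·8.158 + 0.2270·320.0)/5.892 = 20.17 mg/L.

20.2 mg/L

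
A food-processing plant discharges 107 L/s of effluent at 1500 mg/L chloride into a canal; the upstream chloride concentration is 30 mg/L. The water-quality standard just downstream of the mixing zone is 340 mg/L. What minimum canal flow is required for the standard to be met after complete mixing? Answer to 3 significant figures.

400 L/s

Set C_mix = 340: (Q·30.00 + 107.0·1500) / (Q + 107.0) = 340
→ Q = 107.0·(1500 − 340)/(340 − 30.00) = 400.4 L/s.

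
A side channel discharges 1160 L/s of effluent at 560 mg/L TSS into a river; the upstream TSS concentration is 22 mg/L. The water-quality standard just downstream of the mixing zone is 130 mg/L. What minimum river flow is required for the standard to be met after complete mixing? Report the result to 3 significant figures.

4620 L/s

Set C_mix = 130: (Q·22.00 + 1160·560.0) / (Q + 1160) = 130
→ Q = 1160·(560.0 − 130)/(130 − 22.00) = 4619 L/s.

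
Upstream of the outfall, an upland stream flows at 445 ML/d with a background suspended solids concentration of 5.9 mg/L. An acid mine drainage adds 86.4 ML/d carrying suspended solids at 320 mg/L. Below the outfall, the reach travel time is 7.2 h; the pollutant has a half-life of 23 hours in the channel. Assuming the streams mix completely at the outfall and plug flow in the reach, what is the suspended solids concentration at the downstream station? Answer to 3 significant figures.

45.9 mg/L

Mass balance: C = (445.0·5.900 + 86.40·320.0) / 531.4 = 30270/531.4 = 56.97 mg/L.
Half-life 23 h → k = ln 2 / 23 = 0.03014 h⁻¹ = 0.7233 d⁻¹.
First-order decay: C = 56.97·exp(−k·t) = 56.97·0.8049 = 45.86 mg/L.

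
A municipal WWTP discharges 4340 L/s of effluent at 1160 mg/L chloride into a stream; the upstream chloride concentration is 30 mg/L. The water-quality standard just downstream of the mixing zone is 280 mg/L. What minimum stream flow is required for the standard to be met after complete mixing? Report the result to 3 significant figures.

Set C_mix = 280: (Q·30.00 + 4340·1160) / (Q + 4340) = 280
→ Q = 4340·(1160 − 280)/(280 − 30.00) = 15280 L/s.

15300 L/s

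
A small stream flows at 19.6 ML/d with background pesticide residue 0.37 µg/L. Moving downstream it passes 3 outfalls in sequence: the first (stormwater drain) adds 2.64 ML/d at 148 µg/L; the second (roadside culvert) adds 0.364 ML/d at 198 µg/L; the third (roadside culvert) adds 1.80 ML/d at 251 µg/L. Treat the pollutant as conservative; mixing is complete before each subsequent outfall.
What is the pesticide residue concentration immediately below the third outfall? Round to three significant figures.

37.8 µg/L

Below outfall 1: Q → 22.24 ML/d, C = (19.60·0.3700 + 2.640·148.0)/22.24 = 17.89 µg/L.
Below outfall 2: Q → 22.60 ML/d, C = (22.24·17.89 + 0.3640·198.0)/22.60 = 20.79 µg/L.
Below outfall 3: Q → 24.40 ML/d, C = (22.60·20.79 + 1.800·251.0)/24.40 = 37.77 µg/L.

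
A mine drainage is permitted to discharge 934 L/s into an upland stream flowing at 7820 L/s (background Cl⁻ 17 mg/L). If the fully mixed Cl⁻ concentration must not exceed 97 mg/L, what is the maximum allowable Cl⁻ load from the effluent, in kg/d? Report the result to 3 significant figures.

61900 kg/d

Mass balance at the limit: 7820·17.00 + 934.0·Cₑ = 8754·97 → Cₑ = 766.8 mg/L.
934.0 L/s = 0.9340 m³/s. Load = 0.9340 m³/s × 766.8 g/m³ × 86 400 s/d = 61880 kg/d.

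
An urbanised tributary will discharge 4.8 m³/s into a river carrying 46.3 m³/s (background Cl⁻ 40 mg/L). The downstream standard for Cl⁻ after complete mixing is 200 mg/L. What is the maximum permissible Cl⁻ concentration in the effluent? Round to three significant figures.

At the limit, (Qr·Cr + Qe·Cₑ)/(Qr + Qe) = 200:
Cₑ = (51.10·200 − 46.30·40.00) / 4.800 = 1743 mg/L.

1740 mg/L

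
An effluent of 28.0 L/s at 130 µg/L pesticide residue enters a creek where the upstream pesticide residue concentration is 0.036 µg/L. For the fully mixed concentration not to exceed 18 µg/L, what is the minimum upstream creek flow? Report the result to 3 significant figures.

175 L/s

Set C_mix = 18: (Q·0.03600 + 28.00·130.0) / (Q + 28.00) = 18
→ Q = 28.00·(130.0 − 18)/(18 − 0.03600) = 174.6 L/s.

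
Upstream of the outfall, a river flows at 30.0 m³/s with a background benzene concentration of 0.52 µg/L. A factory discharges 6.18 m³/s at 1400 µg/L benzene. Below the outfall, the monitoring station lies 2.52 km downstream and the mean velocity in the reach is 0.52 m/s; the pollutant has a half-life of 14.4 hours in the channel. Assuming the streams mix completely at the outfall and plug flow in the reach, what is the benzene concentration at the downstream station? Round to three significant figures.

Conservation of mass: C = (30.00·0.5200 + 6.180·1400) / 36.18 = 8668/36.18 = 239.6 µg/L.
Travel time t = 2.52·1000 / 0.52 = 4846 s = 1.346 h.
Half-life 14.4 h → k = ln 2 / 14.4 = 0.04814 h⁻¹ = 1.155 d⁻¹.
Decay over the reach: 239.6·exp(−kt) = 239.6·0.9373 = 224.5 µg/L.

225 µg/L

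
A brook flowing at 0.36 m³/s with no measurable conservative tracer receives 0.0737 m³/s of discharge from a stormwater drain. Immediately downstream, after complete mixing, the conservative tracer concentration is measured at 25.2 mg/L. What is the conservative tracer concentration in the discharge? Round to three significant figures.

Mass balance: 0.3600·0 + 0.07370·Cₑ = 0.4337·25.20
→ Cₑ = (0.4337·25.20 − 0.3600·0) / 0.07370 = 148.3 mg/L.

148 mg/L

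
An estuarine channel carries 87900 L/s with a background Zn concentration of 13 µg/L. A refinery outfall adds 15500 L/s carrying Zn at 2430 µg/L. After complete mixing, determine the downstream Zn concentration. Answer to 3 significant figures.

After mixing, C = (87900·13.00 + 15500·2430) / 103400 = 38810000/103400 = 375.3 µg/L.

375 µg/L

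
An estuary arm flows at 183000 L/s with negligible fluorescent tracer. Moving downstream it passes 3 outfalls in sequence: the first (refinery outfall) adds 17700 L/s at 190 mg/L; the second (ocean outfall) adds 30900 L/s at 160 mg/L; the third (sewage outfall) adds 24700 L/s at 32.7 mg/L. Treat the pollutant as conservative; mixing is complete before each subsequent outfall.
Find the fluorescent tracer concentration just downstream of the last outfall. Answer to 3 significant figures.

35.6 mg/L

After outfall 1: Q = 183000 + 17700 = 200700 L/s; C = (183000·0 + 17700·190.0)/200700 = 16.76 mg/L.
After outfall 2: Q = 200700 + 30900 = 231600 L/s; C = (200700·16.76 + 30900·160.0)/231600 = 35.87 mg/L.
After outfall 3: Q = 231600 + 24700 = 256300 L/s; C = (231600·35.87 + 24700·32.70)/256300 = 35.56 mg/L.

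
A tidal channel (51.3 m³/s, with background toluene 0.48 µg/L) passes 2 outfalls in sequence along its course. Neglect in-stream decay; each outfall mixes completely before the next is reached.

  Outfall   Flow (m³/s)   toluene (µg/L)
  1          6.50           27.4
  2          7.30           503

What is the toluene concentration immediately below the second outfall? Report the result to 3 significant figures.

59.5 µg/L

Outfall 1: combined Q = 57.80 m³/s; C = (51.30·0.4800 + 6.500·27.40)/57.80 = 3.507 µg/L.
Outfall 2: combined Q = 65.10 m³/s; C = (57.80·3.507 + 7.300·503.0)/65.10 = 59.52 µg/L.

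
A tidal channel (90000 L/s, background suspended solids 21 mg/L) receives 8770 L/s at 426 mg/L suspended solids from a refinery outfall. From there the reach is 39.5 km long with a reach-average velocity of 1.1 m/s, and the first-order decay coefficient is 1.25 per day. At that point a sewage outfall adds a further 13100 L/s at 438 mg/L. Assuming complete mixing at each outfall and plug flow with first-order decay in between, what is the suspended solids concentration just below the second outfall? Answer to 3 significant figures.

81.2 mg/L

Flow-weighted average: C = (90000·21.00 + 8770·426.0) / 98770 = 5626000/98770 = 56.96 mg/L; combined flow 98770 L/s.
Travel time t = 39.5·1000 / 1.1 = 35910 s = 9.975 h.
Applying C = C₀e^(−kt): 56.96 × 0.5948 = 33.88 mg/L.
At the second outfall, C = (98770·33.88 + 13100·438.0) / (98770 + 13100) = 81.20 mg/L.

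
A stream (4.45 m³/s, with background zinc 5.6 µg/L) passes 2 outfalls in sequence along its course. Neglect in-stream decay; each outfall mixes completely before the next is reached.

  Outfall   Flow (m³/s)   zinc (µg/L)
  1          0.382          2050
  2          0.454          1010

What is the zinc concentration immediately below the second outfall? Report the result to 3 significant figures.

240 µg/L

Below outfall 1: Q → 4.832 m³/s, C = (4.450·5.600 + 0.3820·2050)/4.832 = 167.2 µg/L.
Below outfall 2: Q → 5.286 m³/s, C = (4.832·167.2 + 0.4540·1010)/5.286 = 239.6 µg/L.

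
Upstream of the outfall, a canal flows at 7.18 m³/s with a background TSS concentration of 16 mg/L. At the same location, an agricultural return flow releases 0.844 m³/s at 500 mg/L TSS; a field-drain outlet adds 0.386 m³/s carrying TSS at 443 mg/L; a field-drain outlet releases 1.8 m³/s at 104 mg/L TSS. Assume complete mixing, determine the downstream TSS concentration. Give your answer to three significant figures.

Conservation of mass: C = (7.180·16.00 + 0.8440·500.0 + 0.3860·443.0 + 1.800·104.0) / 10.21 = 895.1/10.21 = 87.67 mg/L.

87.7 mg/L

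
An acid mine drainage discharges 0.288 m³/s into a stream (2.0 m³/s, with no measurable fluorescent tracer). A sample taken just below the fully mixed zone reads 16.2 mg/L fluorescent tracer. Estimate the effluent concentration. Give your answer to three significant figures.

129 mg/L

Mass balance: 2.000·0 + 0.2880·Cₑ = 2.288·16.20
→ Cₑ = (2.288·16.20 − 2.000·0) / 0.2880 = 128.7 mg/L.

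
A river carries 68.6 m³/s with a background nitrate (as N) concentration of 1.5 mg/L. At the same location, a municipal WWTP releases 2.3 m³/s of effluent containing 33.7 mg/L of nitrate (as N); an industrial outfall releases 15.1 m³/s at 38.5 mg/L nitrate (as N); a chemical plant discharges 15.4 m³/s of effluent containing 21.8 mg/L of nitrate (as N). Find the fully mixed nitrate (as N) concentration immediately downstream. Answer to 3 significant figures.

10.8 mg/L

Flow-weighted average: C = (68.60·1.500 + 2.300·33.70 + 15.10·38.50 + 15.40·21.80) / 101.4 = 1097/101.4 = 10.82 mg/L.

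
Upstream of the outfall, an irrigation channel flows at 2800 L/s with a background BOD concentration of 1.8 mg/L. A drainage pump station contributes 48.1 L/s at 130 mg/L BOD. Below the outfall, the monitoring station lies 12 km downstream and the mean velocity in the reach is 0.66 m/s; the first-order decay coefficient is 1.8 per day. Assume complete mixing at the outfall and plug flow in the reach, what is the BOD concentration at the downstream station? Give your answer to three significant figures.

Conservation of mass: C = (2800·1.800 + 48.10·130.0) / 2848 = 11290/2848 = 3.965 mg/L.
Travel time t = 12·1000 / 0.66 = 18180 s = 5.051 h.
First-order decay: C = 3.965·exp(−k·t) = 3.965·0.6847 = 2.715 mg/L.

2.71 mg/L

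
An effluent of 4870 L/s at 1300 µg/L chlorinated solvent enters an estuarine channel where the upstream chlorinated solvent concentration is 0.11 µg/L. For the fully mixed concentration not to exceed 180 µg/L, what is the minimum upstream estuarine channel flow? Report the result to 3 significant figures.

30300 L/s

Set C_mix = 180: (Q·0.1100 + 4870·1300) / (Q + 4870) = 180
→ Q = 4870·(1300 − 180)/(180 − 0.1100) = 30320 L/s.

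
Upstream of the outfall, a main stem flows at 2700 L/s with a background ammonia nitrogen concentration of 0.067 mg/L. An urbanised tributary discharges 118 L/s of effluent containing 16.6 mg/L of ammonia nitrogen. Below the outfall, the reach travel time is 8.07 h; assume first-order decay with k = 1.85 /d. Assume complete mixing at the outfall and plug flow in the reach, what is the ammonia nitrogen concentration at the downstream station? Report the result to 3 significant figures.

After mixing, C = (2700·0.06700 + 118.0·16.60) / 2818 = 2140/2818 = 0.7593 mg/L.
After decay, C = 0.7593 × e^(−kt) = 0.7593 × 0.5368 = 0.4076 mg/L.

0.408 mg/L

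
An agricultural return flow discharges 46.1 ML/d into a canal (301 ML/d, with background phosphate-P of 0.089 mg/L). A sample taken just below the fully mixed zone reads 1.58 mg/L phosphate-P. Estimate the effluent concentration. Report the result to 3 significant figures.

11.3 mg/L

Mass balance: 301.0·0.08900 + 46.10·Cₑ = 347.1·1.580
→ Cₑ = (347.1·1.580 − 301.0·0.08900) / 46.10 = 11.32 mg/L.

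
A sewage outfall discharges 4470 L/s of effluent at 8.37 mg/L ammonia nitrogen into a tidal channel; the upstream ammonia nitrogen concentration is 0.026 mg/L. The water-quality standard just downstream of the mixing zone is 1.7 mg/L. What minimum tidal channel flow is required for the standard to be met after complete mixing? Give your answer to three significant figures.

17800 L/s

Set C_mix = 1.7: (Q·0.02600 + 4470·8.370) / (Q + 4470) = 1.7
→ Q = 4470·(8.370 − 1.7)/(1.7 − 0.02600) = 17810 L/s.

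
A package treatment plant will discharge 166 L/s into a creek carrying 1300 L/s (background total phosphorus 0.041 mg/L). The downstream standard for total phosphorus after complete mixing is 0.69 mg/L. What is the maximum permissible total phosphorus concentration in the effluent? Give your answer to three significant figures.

5.77 mg/L

At the limit, (Qr·Cr + Qe·Cₑ)/(Qr + Qe) = 0.69:
Cₑ = (1466·0.69 − 1300·0.04100) / 166.0 = 5.773 mg/L.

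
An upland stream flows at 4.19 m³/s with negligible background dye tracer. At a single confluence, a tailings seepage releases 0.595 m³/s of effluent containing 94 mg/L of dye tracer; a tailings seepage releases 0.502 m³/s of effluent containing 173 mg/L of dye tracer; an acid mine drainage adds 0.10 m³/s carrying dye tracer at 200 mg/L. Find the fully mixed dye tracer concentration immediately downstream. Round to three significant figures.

30.2 mg/L

Flow-weighted average: C = (4.190·0 + 0.5950·94.00 + 0.5020·173.0 + 0.1000·200.0) / 5.387 = 162.8/5.387 = 30.22 mg/L.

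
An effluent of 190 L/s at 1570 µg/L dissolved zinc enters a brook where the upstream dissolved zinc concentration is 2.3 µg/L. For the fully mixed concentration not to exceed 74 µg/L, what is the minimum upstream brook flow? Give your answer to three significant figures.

Set C_mix = 74: (Q·2.300 + 190.0·1570) / (Q + 190.0) = 74
→ Q = 190.0·(1570 − 74)/(74 − 2.300) = 3964 L/s.

3960 L/s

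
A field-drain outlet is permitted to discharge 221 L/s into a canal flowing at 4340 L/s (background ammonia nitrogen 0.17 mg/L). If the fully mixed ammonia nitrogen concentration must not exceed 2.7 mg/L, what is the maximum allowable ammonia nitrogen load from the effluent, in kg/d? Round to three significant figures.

Mass balance at the limit: 4340·0.1700 + 221.0·Cₑ = 4561·2.7 → Cₑ = 52.38 mg/L.
221.0 L/s = 0.2210 m³/s. Load = 0.2210 m³/s × 52.38 g/m³ × 86 400 s/d = 1000 kg/d.

1000 kg/d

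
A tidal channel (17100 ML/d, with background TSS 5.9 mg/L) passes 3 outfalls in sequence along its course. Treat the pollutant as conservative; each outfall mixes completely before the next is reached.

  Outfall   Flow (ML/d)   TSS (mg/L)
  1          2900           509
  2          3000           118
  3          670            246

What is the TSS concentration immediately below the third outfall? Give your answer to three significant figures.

88.5 mg/L

Below outfall 1: Q → 20000 ML/d, C = (17100·5.900 + 2900·509.0)/20000 = 78.85 mg/L.
Below outfall 2: Q → 23000 ML/d, C = (20000·78.85 + 3000·118.0)/23000 = 83.96 mg/L.
Below outfall 3: Q → 23670 ML/d, C = (23000·83.96 + 670.0·246.0)/23670 = 88.54 mg/L.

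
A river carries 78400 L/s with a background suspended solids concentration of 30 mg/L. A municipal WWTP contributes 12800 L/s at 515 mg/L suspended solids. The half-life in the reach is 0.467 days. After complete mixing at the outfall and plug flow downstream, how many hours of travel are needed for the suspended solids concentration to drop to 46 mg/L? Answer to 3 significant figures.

After mixing, C = (78400·30.00 + 12800·515.0) / 91200 = 8944000/91200 = 98.07 mg/L.
Half-life 0.467 d → k = ln 2 / 0.467 = 1.484 d⁻¹.
98.07·exp(−k·t) = 46 → t = ln(98.07/46)/k = 44070 s = 12.24 h.

12.2 h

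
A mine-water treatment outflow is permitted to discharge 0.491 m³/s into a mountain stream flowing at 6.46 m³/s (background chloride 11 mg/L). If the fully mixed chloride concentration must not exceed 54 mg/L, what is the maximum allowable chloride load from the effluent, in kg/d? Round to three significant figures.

26300 kg/d

Mass balance at the limit: 6.460·11.00 + 0.4910·Cₑ = 6.951·54 → Cₑ = 619.7 mg/L.
Load = 0.4910 m³/s × 619.7 g/m³ × 86 400 s/d = 26290 kg/d.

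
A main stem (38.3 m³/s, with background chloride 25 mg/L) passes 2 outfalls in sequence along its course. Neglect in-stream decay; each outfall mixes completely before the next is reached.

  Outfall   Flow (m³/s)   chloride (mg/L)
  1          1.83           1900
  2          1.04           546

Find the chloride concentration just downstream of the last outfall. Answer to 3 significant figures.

122 mg/L

Below outfall 1: Q → 40.13 m³/s, C = (38.30·25.00 + 1.830·1900)/40.13 = 110.5 mg/L.
Below outfall 2: Q → 41.17 m³/s, C = (40.13·110.5 + 1.040·546.0)/41.17 = 121.5 mg/L.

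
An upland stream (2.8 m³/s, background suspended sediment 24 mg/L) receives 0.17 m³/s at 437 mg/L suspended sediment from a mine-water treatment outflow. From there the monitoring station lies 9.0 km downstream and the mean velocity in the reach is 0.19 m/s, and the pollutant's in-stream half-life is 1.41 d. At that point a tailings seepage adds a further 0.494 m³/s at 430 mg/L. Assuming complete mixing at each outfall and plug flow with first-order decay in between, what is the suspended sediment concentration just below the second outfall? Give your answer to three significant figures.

92.5 mg/L

Flow-weighted average: C = (2.800·24.00 + 0.1700·437.0) / 2.970 = 141.5/2.970 = 47.64 mg/L; combined flow 2.970 m³/s.
Travel time t = 9.0·1000 / 0.19 = 47370 s = 13.16 h.
Half-life 1.41 d → k = ln 2 / 1.41 = 0.4916 d⁻¹.
Decay over the reach: 47.64·exp(−kt) = 47.64·0.7638 = 36.38 mg/L.
At the second outfall, C = (2.970·36.38 + 0.4940·430.0) / (2.970 + 0.4940) = 92.52 mg/L.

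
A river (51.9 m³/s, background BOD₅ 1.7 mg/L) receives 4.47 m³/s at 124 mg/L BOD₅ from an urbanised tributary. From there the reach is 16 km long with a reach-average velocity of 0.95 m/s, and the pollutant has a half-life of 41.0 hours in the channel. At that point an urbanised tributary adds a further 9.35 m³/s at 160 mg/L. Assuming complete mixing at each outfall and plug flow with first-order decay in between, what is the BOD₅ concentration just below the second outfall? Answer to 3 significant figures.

Flow-weighted average: C = (51.90·1.700 + 4.470·124.0) / 56.37 = 642.5/56.37 = 11.40 mg/L; combined flow 56.37 m³/s.
Travel time t = 16·1000 / 0.95 = 16840 s = 4.678 h.
Half-life 41.0 h → k = ln 2 / 41.0 = 0.01691 h⁻¹ = 0.4057 d⁻¹.
After decay, C = 11.40 × e^(−kt) = 11.40 × 0.9240 = 10.53 mg/L.
Second outfall: C = (56.37·10.53 + 9.350·160.0)/65.72 = 31.80 mg/L.

31.8 mg/L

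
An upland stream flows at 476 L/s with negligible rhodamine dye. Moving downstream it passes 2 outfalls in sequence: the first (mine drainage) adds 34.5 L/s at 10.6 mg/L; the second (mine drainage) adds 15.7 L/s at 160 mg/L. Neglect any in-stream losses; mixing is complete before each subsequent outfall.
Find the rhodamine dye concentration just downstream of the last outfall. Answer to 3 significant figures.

Below outfall 1: Q → 510.5 L/s, C = (476.0·0 + 34.50·10.60)/510.5 = 0.7164 mg/L.
Below outfall 2: Q → 526.2 L/s, C = (510.5·0.7164 + 15.70·160.0)/526.2 = 5.469 mg/L.

5.47 mg/L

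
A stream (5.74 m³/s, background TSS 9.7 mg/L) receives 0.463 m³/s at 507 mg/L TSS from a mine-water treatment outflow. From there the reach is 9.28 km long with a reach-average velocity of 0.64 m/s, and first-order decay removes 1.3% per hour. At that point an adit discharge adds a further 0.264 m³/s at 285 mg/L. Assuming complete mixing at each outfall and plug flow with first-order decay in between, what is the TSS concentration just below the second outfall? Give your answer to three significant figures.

54.2 mg/L

Conservation of mass: C = (5.740·9.700 + 0.4630·507.0) / 6.203 = 290.4/6.203 = 46.82 mg/L; combined flow 6.203 m³/s.
Travel time t = 9.28·1000 / 0.64 = 14500 s = 4.028 h.
1.3%/h lost → k = −ln(1 − 0.013) = 0.01309 h⁻¹.
Applying C = C₀e^(−kt): 46.82 × 0.9487 = 44.42 mg/L.
At the second outfall, C = (6.203·44.42 + 0.2640·285.0) / (6.203 + 0.2640) = 54.24 mg/L.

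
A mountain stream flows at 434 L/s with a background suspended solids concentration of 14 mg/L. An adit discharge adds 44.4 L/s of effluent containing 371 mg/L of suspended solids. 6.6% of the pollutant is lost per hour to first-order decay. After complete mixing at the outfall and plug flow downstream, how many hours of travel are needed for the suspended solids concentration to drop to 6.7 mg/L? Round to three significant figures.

28.6 h

Mixed concentration C = ΣQC/ΣQ = (434.0·14.00 + 44.40·371.0) / 478.4 = 22550/478.4 = 47.13 mg/L.
6.6%/h lost → k = −ln(1 − 0.066) = 0.06828 h⁻¹.
47.13·exp(−k·t) = 6.7 → t = ln(47.13/6.7)/k = 102900 s = 28.57 h.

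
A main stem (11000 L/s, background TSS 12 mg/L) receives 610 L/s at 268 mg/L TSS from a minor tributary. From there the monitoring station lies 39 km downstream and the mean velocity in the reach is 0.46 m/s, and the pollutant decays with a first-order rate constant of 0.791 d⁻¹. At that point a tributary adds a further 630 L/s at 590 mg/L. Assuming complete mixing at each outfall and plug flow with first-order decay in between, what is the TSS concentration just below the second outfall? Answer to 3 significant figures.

41.5 mg/L

Flow-weighted average: C = (11000·12.00 + 610.0·268.0) / 11610 = 295500/11610 = 25.45 mg/L; combined flow 11610 L/s.
Travel time t = 39·1000 / 0.46 = 84780 s = 23.55 h.
First-order decay: C = 25.45·exp(−k·t) = 25.45·0.4602 = 11.71 mg/L.
Second outfall: C = (11610·11.71 + 630.0·590.0)/12240 = 41.48 mg/L.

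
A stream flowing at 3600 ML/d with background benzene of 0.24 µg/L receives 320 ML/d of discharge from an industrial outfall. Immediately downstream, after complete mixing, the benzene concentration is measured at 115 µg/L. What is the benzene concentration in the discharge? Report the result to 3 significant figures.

1410 µg/L

Mass balance: 3600·0.2400 + 320.0·Cₑ = 3920·115.0
→ Cₑ = (3920·115.0 − 3600·0.2400) / 320.0 = 1406 µg/L.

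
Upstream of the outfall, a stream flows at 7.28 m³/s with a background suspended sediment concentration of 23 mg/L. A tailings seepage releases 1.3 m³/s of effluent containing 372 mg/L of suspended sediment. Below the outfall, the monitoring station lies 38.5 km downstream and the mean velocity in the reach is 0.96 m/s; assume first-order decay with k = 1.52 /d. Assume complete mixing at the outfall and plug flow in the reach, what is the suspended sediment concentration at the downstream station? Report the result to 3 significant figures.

Mass balance: C = (7.280·23.00 + 1.300·372.0) / 8.580 = 651.0/8.580 = 75.88 mg/L.
Travel time t = 38.5·1000 / 0.96 = 40100 s = 11.14 h.
First-order decay: C = 75.88·exp(−k·t) = 75.88·0.4938 = 37.47 mg/L.

37.5 mg/L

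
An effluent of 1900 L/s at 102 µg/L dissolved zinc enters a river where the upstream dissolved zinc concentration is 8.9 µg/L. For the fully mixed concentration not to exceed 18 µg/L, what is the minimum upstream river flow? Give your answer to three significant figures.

Set C_mix = 18: (Q·8.900 + 1900·102.0) / (Q + 1900) = 18
→ Q = 1900·(102.0 − 18)/(18 − 8.900) = 17540 L/s.

17500 L/s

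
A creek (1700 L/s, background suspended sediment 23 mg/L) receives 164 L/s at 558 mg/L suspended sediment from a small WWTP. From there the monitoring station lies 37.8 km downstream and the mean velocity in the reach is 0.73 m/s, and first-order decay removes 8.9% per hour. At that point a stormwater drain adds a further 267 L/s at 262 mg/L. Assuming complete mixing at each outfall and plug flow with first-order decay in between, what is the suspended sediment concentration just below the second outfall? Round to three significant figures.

48.9 mg/L

Conservation of mass: C = (1700·23.00 + 164.0·558.0) / 1864 = 130600/1864 = 70.07 mg/L; combined flow 1864 L/s.
Travel time t = 37.8·1000 / 0.73 = 51780 s = 14.38 h.
8.9%/h lost → k = −ln(1 − 0.089) = 0.09321 h⁻¹.
First-order decay: C = 70.07·exp(−k·t) = 70.07·0.2617 = 18.33 mg/L.
Second outfall: C = (1864·18.33 + 267.0·262.0)/2131 = 48.86 mg/L.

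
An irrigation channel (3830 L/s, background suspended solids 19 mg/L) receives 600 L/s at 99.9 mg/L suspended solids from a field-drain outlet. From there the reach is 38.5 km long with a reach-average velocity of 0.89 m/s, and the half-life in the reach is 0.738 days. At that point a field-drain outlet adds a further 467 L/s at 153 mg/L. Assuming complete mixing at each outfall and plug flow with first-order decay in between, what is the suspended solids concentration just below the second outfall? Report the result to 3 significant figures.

31.5 mg/L

Mixed concentration C = ΣQC/ΣQ = (3830·19.00 + 600.0·99.90) / 4430 = 132700/4430 = 29.96 mg/L; combined flow 4430 L/s.
Travel time t = 38.5·1000 / 0.89 = 43260 s = 12.02 h.
Half-life 0.738 d → k = ln 2 / 0.738 = 0.9392 d⁻¹.
First-order decay: C = 29.96·exp(−k·t) = 29.96·0.6248 = 18.72 mg/L.
Second outfall: C = (4430·18.72 + 467.0·153.0)/4897 = 31.52 mg/L.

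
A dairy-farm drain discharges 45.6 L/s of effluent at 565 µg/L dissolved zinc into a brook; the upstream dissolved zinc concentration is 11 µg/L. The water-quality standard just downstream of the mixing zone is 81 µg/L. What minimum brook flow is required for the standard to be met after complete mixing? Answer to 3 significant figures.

Set C_mix = 81: (Q·11.00 + 45.60·565.0) / (Q + 45.60) = 81
→ Q = 45.60·(565.0 − 81)/(81 − 11.00) = 315.3 L/s.

315 L/s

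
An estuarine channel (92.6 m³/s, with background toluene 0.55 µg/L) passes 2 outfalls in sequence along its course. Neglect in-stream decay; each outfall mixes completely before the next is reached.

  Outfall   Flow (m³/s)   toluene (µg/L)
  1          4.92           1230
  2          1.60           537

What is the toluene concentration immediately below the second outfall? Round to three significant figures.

70.2 µg/L

After outfall 1: Q = 92.60 + 4.920 = 97.52 m³/s; C = (92.60·0.5500 + 4.920·1230)/97.52 = 62.58 µg/L.
After outfall 2: Q = 97.52 + 1.600 = 99.12 m³/s; C = (97.52·62.58 + 1.600·537.0)/99.12 = 70.24 µg/L.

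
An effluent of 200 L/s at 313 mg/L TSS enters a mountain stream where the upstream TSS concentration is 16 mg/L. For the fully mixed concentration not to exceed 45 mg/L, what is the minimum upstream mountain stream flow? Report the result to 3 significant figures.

1850 L/s

Set C_mix = 45: (Q·16.00 + 200.0·313.0) / (Q + 200.0) = 45
→ Q = 200.0·(313.0 − 45)/(45 − 16.00) = 1848 L/s.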